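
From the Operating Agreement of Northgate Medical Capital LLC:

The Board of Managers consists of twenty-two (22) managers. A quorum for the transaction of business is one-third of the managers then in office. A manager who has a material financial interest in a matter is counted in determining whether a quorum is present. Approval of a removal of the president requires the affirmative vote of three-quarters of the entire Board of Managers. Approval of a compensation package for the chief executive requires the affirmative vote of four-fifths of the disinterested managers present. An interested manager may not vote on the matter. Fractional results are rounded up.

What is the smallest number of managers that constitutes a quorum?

8

1/3 of 22 = 7.33, rounded up to 8.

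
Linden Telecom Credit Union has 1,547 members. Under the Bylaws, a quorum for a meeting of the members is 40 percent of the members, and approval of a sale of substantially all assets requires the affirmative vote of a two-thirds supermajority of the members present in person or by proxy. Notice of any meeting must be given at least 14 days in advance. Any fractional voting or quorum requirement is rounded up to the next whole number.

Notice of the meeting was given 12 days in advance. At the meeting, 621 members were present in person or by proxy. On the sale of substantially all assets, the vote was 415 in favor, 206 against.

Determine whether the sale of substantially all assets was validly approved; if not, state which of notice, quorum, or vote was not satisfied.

Notice: 12 days given; 14 required. Not satisfied.
Quorum: 40% of 1,547 = 618.80, rounded up to 619; 621 present. Satisfied.
Vote: requires two-thirds of those present (621); 2/3 of 621 = 414, so 414 needed; 415 in favor. Satisfied.

Invalid — notice requirement not satisfied.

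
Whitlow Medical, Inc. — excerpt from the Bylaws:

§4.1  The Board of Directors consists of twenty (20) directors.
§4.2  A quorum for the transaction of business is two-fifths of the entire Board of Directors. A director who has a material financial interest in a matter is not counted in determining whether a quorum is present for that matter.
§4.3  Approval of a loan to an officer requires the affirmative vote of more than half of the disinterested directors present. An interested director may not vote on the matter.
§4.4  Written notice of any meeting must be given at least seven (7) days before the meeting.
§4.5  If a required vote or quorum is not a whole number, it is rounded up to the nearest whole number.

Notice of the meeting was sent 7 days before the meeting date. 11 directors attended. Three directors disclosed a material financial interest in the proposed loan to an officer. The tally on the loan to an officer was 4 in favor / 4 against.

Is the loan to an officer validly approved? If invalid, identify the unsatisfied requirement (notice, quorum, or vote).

Invalid — vote requirement not satisfied.

Notice: 7 days given; 7 required (7 ≥ 7). Satisfied.
Quorum: 11 present, but the 3 interested directors do not count, leaving 8. Quorum is 8. Satisfied.
Vote: the loan to an officer requires a majority of the disinterested directors present (11 − 3 = 8). A majority of 8 is 5, so 5 affirmative votes are needed; 4 voted in favor. Not satisfied.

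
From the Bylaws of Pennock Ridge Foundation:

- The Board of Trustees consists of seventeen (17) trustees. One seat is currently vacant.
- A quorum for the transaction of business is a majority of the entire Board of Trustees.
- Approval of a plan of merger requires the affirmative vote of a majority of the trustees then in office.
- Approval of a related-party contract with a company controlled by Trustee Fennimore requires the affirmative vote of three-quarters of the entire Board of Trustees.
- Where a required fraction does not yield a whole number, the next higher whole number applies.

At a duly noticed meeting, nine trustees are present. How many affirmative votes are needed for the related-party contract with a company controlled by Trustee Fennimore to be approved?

13

The related-party contract with a company controlled by Trustee Fennimore requires three-fourths of the entire Board of Trustees (17).
3/4 of 17 = 12.75, rounded up to 13.
(Only 9 can vote, so the related-party contract with a company controlled by Trustee Fennimore cannot pass at this meeting, but the required vote is still 13.)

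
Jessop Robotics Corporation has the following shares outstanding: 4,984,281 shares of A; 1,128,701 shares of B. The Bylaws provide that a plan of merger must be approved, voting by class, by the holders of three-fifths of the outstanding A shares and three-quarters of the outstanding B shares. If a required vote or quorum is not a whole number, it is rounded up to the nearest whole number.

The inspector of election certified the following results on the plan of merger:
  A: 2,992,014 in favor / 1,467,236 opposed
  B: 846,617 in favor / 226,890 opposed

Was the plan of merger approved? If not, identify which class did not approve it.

Approved — every class gave the required vote.

A: 3/5 of 4984281 = 2990568.60, rounded up to 2990569; 2,990,569 required, 2,992,014 in favor — approved.
B: 3/4 of 1128701 = 846525.75, rounded up to 846526; 846,526 required, 846,617 in favor — approved.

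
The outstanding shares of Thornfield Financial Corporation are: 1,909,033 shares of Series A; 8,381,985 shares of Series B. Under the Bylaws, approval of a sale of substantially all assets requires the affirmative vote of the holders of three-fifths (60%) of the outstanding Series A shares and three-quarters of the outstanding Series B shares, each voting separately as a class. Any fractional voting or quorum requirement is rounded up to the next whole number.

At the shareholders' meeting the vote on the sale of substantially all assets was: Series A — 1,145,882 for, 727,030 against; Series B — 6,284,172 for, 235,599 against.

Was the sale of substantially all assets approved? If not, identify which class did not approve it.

Not approved — the Series B shares did not give the required vote.

Series A: 3/5 of 1909033 = 1145419.80, rounded up to 1145420; 1,145,420 required, 1,145,882 in favor — approved.
Series B: 3/4 of 8381985 = 6286488.75, rounded up to 6286489; 6,286,489 required, 6,284,172 in favor — not approved.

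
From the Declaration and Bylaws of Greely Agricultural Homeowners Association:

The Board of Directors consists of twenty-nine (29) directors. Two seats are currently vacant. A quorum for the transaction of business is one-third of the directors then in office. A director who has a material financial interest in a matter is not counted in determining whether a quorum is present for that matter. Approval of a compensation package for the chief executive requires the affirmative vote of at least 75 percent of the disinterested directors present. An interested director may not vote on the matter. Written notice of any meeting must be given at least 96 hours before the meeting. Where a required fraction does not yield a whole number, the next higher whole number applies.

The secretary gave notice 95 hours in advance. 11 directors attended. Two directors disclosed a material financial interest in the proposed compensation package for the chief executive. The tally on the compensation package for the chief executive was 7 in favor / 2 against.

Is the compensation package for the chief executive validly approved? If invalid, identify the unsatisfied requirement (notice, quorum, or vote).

Notice: 95 hours given; 96 required (95 < 96). Not satisfied.
Quorum: 11 present, but the 2 interested directors do not count, leaving 9. Quorum is 9. Satisfied.
Vote: the compensation package for the chief executive requires three-fourths of the disinterested directors present (11 − 2 = 9). 3/4 of 9 = 6.75, rounded up to 7, so 7 affirmative votes are needed; 7 voted in favor. Satisfied.

Invalid — notice requirement not satisfied.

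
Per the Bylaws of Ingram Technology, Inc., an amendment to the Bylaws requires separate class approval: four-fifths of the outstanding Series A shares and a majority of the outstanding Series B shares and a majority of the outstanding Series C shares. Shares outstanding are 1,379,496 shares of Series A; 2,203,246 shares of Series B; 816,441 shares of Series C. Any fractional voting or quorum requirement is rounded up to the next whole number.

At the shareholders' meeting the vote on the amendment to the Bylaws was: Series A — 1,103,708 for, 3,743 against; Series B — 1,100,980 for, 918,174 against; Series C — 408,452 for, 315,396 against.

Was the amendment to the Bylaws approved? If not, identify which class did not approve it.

Not approved — the Series B shares did not give the required vote.

Series A: 4/5 of 1379496 = 1103596.80, rounded up to 1103597; 1,103,597 required, 1,103,708 in favor — approved.
Series B: a majority of 2203246 is 1101624; 1,101,624 required, 1,100,980 in favor — not approved.
Series C: a majority of 816441 is 408221; 408,221 required, 408,452 in favor — approved.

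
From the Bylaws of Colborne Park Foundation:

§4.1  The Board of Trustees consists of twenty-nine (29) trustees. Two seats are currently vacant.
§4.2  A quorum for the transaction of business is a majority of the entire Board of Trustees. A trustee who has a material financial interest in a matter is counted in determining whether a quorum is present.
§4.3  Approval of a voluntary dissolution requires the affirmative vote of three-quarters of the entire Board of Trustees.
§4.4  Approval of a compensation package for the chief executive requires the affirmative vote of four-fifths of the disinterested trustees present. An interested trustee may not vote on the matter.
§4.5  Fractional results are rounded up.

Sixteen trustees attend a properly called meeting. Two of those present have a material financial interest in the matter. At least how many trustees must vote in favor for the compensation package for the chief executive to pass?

12

The compensation package for the chief executive requires four-fifths of the disinterested trustees present (16 − 2 = 14).
4/5 of 14 = 11.20, rounded up to 12.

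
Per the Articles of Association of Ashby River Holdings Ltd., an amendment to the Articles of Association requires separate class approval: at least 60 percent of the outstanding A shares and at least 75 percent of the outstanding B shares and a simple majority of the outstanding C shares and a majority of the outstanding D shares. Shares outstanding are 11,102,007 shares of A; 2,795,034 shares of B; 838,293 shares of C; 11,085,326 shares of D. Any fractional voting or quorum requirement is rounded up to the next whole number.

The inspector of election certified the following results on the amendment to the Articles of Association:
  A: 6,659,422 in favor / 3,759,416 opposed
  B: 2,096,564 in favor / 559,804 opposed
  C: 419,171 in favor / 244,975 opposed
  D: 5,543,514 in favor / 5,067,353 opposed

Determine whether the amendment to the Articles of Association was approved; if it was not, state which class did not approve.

A: 3/5 of 11102007 = 6661204.20, rounded up to 6661205; 6,661,205 required, 6,659,422 in favor — not approved.
B: 3/4 of 2795034 = 2096275.50, rounded up to 2096276; 2,096,276 required, 2,096,564 in favor — approved.
C: a majority of 838293 is 419147; 419,147 required, 419,171 in favor — approved.
D: a majority of 11085326 is 5542664; 5,542,664 required, 5,543,514 in favor — approved.

Not approved — the A shares did not give the required vote.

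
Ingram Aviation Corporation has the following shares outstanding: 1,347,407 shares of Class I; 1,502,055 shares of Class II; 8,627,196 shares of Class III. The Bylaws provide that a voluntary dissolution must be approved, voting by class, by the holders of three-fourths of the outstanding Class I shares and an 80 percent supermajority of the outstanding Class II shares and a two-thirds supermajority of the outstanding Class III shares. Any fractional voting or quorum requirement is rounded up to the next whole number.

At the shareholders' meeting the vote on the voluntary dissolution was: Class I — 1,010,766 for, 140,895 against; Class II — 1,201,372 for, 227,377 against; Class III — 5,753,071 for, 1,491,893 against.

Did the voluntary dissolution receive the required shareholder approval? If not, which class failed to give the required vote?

Not approved — the Class II shares did not give the required vote.

Class I: 3/4 of 1347407 = 1010555.25, rounded up to 1010556; 1,010,556 required, 1,010,766 in favor — approved.
Class II: 4/5 of 1502055 = 1201644; 1,201,644 required, 1,201,372 in favor — not approved.
Class III: 2/3 of 8627196 = 5751464; 5,751,464 required, 5,753,071 in favor — approved.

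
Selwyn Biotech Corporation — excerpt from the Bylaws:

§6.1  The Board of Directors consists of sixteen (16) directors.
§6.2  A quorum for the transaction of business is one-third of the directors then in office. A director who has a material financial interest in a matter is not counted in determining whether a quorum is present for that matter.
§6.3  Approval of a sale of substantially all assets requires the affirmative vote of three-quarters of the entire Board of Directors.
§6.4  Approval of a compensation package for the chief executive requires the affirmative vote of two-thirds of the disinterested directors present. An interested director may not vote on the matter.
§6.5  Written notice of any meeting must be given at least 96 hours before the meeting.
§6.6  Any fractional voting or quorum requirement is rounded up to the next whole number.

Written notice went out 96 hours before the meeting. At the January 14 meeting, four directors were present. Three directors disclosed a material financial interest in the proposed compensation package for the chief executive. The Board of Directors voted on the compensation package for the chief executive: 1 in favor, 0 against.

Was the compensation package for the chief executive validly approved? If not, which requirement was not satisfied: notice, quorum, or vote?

Invalid — quorum requirement not satisfied.

Notice: 96 hours given; 96 required (96 ≥ 96). Satisfied.
Quorum: 4 present, but the 3 interested directors do not count, leaving 1. Quorum is 6. Not satisfied.
Vote: the compensation package for the chief executive requires two-thirds of the disinterested directors present (4 − 3 = 1). 2/3 of 1 = 0.67, rounded up to 1, so 1 affirmative vote is needed; 1 voted in favor. Satisfied. (Moot — without a quorum no business can be validly transacted.)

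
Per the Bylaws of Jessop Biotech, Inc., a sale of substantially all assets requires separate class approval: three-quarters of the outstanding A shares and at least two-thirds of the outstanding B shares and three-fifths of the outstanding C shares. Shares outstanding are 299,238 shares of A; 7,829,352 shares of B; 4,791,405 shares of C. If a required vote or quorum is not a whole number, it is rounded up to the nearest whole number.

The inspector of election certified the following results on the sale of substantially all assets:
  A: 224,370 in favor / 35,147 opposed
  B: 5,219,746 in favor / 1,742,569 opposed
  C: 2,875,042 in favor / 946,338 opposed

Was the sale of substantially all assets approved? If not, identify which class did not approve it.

Not approved — the A shares did not give the required vote.

A: 3/4 of 299238 = 224428.50, rounded up to 224429; 224,429 required, 224,370 in favor — not approved.
B: 2/3 of 7829352 = 5219568; 5,219,568 required, 5,219,746 in favor — approved.
C: 3/5 of 4791405 = 2874843; 2,874,843 required, 2,875,042 in favor — approved.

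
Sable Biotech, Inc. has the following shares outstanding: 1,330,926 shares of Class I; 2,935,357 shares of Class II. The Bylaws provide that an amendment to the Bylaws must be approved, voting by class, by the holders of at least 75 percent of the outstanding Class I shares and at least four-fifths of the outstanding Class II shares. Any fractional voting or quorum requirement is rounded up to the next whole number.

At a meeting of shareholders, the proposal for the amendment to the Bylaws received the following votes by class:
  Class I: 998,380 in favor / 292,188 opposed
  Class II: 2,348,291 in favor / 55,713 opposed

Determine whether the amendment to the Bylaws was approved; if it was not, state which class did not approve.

Approved — every class gave the required vote.

Class I: 3/4 of 1330926 = 998194.50, rounded up to 998195; 998,195 required, 998,380 in favor — approved.
Class II: 4/5 of 2935357 = 2348285.60, rounded up to 2348286; 2,348,286 required, 2,348,291 in favor — approved.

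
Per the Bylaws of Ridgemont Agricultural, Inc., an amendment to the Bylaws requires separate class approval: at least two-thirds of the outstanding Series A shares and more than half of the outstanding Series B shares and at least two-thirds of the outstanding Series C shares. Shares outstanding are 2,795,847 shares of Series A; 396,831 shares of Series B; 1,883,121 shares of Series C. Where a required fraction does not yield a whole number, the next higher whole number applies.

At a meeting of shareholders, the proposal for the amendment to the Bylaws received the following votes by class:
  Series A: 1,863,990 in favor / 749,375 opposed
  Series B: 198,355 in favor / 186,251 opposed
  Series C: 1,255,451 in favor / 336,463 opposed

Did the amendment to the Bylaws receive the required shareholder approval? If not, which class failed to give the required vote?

Not approved — the Series B shares did not give the required vote.

Series A: 2/3 of 2795847 = 1863898; 1,863,898 required, 1,863,990 in favor — approved.
Series B: a majority of 396831 is 198416; 198,416 required, 198,355 in favor — not approved.
Series C: 2/3 of 1883121 = 1255414; 1,255,414 required, 1,255,451 in favor — approved.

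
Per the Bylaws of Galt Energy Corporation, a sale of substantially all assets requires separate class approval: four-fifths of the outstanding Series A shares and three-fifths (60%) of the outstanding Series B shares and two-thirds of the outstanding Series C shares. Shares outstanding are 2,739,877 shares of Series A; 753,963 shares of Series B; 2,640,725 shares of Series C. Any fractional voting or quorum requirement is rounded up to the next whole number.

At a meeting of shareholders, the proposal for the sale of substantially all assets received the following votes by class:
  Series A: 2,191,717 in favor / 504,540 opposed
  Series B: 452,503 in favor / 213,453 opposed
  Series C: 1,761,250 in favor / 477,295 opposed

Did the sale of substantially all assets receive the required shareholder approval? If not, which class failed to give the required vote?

Series A: 4/5 of 2739877 = 2191901.60, rounded up to 2191902; 2,191,902 required, 2,191,717 in favor — not approved.
Series B: 3/5 of 753963 = 452377.80, rounded up to 452378; 452,378 required, 452,503 in favor — approved.
Series C: 2/3 of 2640725 = 1760483.33, rounded up to 1760484; 1,760,484 required, 1,761,250 in favor — approved.

Not approved — the Series A shares did not give the required vote.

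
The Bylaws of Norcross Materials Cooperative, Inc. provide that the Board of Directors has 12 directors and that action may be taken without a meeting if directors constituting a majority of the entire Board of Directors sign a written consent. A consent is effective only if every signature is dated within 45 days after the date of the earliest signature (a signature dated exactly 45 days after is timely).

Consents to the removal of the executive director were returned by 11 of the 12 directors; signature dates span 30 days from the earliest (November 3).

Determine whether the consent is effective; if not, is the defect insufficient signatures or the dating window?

Signatures required: a majority of 12 — a majority of 12 is 7, so 7 needed; 11 signed. Sufficient.
Dating window: the latest signature is 30 days after the earliest; the limit is 45 days. Within the window.

Effective — both the signature and dating-window requirements are satisfied.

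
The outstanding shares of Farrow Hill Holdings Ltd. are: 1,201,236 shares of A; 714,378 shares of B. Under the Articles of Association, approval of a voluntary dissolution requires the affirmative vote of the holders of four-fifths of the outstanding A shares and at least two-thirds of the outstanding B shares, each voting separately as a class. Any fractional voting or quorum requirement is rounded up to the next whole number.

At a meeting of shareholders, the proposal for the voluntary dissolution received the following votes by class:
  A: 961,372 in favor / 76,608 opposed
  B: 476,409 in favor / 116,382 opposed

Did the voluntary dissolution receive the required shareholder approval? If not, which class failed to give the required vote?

A: 4/5 of 1201236 = 960988.80, rounded up to 960989; 960,989 required, 961,372 in favor — approved.
B: 2/3 of 714378 = 476252; 476,252 required, 476,409 in favor — approved.

Approved — every class gave the required vote.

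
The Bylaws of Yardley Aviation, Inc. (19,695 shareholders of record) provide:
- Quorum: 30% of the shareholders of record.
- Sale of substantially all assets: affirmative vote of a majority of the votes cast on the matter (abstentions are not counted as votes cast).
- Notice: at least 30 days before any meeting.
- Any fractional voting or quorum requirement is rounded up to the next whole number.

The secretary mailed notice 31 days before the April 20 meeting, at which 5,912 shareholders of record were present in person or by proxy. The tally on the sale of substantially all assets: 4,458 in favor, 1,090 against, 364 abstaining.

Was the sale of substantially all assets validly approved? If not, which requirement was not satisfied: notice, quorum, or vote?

Valid — all requirements satisfied.

Notice: 31 days given; 30 required. Satisfied.
Quorum: 30% of 19,695 = 5,908.50, rounded up to 5,909; 5,912 present. Satisfied.
Vote: requires a majority of the votes cast (5,912 − 364 abstaining = 5,548); a majority of 5548 is 2775, so 2,775 needed; 4,458 in favor. Satisfied.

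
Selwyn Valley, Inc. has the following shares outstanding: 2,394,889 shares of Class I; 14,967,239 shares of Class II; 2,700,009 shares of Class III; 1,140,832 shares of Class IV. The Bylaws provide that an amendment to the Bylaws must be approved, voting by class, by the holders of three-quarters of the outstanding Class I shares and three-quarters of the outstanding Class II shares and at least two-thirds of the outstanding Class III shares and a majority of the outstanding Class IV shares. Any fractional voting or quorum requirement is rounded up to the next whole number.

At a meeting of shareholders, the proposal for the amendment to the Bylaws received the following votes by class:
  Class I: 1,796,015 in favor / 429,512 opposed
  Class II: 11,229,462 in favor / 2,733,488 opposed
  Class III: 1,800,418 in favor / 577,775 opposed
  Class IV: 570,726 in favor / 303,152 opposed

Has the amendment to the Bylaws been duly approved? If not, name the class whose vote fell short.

Class I: 3/4 of 2394889 = 1796166.75, rounded up to 1796167; 1,796,167 required, 1,796,015 in favor — not approved.
Class II: 3/4 of 14967239 = 11225429.25, rounded up to 11225430; 11,225,430 required, 11,229,462 in favor — approved.
Class III: 2/3 of 2700009 = 1800006; 1,800,006 required, 1,800,418 in favor — approved.
Class IV: a majority of 1140832 is 570417; 570,417 required, 570,726 in favor — approved.

Not approved — the Class I shares did not give the required vote.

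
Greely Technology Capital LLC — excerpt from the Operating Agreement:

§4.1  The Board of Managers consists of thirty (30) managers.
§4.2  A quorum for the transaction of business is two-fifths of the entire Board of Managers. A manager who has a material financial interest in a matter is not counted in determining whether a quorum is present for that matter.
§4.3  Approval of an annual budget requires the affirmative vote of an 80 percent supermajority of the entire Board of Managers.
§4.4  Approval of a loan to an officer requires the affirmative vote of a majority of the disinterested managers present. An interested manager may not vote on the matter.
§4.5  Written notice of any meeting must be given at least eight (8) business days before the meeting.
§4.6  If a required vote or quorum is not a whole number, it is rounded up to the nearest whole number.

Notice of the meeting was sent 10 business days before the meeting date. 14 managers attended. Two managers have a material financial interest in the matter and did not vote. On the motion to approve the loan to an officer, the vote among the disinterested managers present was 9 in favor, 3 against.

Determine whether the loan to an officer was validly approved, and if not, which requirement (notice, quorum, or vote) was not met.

Valid — all requirements satisfied.

Notice: 10 business days given; 8 required (10 ≥ 8). Satisfied.
Quorum: 14 present, but the 2 interested managers do not count, leaving 12. Quorum is 12. Satisfied.
Vote: the loan to an officer requires a majority of the disinterested managers present (14 − 2 = 12). A majority of 12 is 7, so 7 affirmative votes are needed; 9 voted in favor. Satisfied.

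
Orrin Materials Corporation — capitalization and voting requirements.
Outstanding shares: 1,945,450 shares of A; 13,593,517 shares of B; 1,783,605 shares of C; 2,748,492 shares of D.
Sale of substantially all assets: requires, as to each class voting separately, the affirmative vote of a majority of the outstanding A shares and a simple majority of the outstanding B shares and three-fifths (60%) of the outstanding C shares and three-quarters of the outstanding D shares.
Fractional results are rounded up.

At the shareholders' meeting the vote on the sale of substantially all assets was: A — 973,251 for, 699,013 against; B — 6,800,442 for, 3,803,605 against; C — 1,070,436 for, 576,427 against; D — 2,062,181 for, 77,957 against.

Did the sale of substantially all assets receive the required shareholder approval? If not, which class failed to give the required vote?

A: a majority of 1945450 is 972726; 972,726 required, 973,251 in favor — approved.
B: a majority of 13593517 is 6796759; 6,796,759 required, 6,800,442 in favor — approved.
C: 3/5 of 1783605 = 1070163; 1,070,163 required, 1,070,436 in favor — approved.
D: 3/4 of 2748492 = 2061369; 2,061,369 required, 2,062,181 in favor — approved.

Approved — every class gave the required vote.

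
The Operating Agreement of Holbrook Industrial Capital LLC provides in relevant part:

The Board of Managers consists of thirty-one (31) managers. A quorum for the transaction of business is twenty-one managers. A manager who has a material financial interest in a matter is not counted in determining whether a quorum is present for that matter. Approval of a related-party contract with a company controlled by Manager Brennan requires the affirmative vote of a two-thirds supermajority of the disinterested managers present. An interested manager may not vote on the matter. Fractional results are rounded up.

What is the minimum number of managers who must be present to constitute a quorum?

21

The quorum is fixed at 21.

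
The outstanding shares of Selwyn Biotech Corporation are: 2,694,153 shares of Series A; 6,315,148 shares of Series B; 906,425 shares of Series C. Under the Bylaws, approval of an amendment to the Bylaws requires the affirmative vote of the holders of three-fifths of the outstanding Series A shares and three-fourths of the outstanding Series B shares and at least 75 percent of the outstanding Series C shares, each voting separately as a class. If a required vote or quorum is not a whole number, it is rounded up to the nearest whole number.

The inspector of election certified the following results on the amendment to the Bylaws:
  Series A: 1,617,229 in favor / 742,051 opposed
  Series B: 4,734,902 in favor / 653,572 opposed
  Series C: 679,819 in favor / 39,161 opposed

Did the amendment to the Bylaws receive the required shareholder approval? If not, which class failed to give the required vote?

Series A: 3/5 of 2694153 = 1616491.80, rounded up to 1616492; 1,616,492 required, 1,617,229 in favor — approved.
Series B: 3/4 of 6315148 = 4736361; 4,736,361 required, 4,734,902 in favor — not approved.
Series C: 3/4 of 906425 = 679818.75, rounded up to 679819; 679,819 required, 679,819 in favor — approved.

Not approved — the Series B shares did not give the required vote.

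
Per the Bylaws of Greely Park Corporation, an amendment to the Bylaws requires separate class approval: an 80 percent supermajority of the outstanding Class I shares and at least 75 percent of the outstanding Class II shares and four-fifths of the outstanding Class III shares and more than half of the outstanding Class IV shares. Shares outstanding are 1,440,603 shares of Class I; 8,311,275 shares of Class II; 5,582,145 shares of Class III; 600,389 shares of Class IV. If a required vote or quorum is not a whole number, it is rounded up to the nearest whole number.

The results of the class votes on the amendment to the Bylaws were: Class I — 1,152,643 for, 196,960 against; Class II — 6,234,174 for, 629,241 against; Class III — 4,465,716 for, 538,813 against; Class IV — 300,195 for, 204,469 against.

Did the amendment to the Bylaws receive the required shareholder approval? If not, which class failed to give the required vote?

Approved — every class gave the required vote.

Class I: 4/5 of 1440603 = 1152482.40, rounded up to 1152483; 1,152,483 required, 1,152,643 in favor — approved.
Class II: 3/4 of 8311275 = 6233456.25, rounded up to 6233457; 6,233,457 required, 6,234,174 in favor — approved.
Class III: 4/5 of 5582145 = 4465716; 4,465,716 required, 4,465,716 in favor — approved.
Class IV: a majority of 600389 is 300195; 300,195 required, 300,195 in favor — approved.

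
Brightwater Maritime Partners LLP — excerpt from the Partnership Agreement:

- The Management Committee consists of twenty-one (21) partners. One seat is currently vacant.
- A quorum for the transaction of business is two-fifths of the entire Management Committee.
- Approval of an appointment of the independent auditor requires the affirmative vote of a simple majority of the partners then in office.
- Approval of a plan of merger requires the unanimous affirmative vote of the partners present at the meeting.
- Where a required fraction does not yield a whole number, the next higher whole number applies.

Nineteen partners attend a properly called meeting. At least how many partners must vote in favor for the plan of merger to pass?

19

The plan of merger requires the unanimous vote of the partners present (19).
Unanimous means all 19.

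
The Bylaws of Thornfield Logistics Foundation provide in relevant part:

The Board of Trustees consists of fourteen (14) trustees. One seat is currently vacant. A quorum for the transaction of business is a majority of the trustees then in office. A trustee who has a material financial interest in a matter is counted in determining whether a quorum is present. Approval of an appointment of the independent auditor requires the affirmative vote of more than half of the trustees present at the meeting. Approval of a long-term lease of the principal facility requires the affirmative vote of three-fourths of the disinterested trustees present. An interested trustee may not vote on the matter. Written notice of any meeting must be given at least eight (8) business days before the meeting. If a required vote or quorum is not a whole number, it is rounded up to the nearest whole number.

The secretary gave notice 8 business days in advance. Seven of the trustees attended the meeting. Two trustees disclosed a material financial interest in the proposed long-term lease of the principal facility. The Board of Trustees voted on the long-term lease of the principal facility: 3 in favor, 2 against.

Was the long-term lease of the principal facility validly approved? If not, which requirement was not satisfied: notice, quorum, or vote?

Invalid — vote requirement not satisfied.

Notice: 8 business days given; 8 required (8 ≥ 8). Satisfied.
Quorum: 7 present (interested trustees count toward quorum); quorum is 7. Satisfied.
Vote: the long-term lease of the principal facility requires three-fourths of the disinterested trustees present (7 − 2 = 5). 3/4 of 5 = 3.75, rounded up to 4, so 4 affirmative votes are needed; 3 voted in favor. Not satisfied.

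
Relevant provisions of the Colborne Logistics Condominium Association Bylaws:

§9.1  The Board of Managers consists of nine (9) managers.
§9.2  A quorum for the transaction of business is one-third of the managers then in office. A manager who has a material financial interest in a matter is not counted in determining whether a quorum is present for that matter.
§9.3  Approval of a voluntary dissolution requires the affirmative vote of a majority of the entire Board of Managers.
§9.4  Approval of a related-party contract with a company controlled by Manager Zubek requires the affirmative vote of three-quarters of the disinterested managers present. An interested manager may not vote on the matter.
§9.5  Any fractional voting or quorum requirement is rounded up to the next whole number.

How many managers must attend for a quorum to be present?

1/3 of 9 = 3.

3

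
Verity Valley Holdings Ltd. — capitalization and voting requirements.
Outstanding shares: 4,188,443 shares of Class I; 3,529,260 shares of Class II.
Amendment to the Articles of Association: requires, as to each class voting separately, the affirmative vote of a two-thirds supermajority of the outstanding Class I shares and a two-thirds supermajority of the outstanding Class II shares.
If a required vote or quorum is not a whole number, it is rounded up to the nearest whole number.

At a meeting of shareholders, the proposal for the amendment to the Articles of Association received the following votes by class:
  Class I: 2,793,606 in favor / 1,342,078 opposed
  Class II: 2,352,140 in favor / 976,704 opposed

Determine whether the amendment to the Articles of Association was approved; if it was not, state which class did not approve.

Not approved — the Class II shares did not give the required vote.

Class I: 2/3 of 4188443 = 2792295.33, rounded up to 2792296; 2,792,296 required, 2,793,606 in favor — approved.
Class II: 2/3 of 3529260 = 2352840; 2,352,840 required, 2,352,140 in favor — not approved.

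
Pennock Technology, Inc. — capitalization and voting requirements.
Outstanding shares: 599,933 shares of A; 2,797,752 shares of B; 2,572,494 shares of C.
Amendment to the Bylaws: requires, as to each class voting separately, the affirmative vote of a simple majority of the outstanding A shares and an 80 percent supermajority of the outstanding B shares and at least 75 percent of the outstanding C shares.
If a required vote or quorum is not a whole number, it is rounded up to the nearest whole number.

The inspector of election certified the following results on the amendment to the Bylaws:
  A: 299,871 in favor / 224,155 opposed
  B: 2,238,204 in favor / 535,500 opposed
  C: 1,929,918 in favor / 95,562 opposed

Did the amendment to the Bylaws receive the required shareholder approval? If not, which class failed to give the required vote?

A: a majority of 599933 is 299967; 299,967 required, 299,871 in favor — not approved.
B: 4/5 of 2797752 = 2238201.60, rounded up to 2238202; 2,238,202 required, 2,238,204 in favor — approved.
C: 3/4 of 2572494 = 1929370.50, rounded up to 1929371; 1,929,371 required, 1,929,918 in favor — approved.

Not approved — the A shares did not give the required vote.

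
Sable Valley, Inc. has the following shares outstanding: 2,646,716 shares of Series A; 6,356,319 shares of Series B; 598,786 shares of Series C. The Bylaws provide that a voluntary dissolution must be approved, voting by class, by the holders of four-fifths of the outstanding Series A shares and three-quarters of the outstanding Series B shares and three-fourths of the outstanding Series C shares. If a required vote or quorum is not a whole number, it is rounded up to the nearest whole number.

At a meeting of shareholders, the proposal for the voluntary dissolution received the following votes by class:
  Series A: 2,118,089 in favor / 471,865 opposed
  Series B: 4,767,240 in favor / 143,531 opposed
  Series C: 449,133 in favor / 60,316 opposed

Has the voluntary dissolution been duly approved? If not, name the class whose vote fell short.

Approved — every class gave the required vote.

Series A: 4/5 of 2646716 = 2117372.80, rounded up to 2117373; 2,117,373 required, 2,118,089 in favor — approved.
Series B: 3/4 of 6356319 = 4767239.25, rounded up to 4767240; 4,767,240 required, 4,767,240 in favor — approved.
Series C: 3/4 of 598786 = 449089.50, rounded up to 449090; 449,090 required, 449,133 in favor — approved.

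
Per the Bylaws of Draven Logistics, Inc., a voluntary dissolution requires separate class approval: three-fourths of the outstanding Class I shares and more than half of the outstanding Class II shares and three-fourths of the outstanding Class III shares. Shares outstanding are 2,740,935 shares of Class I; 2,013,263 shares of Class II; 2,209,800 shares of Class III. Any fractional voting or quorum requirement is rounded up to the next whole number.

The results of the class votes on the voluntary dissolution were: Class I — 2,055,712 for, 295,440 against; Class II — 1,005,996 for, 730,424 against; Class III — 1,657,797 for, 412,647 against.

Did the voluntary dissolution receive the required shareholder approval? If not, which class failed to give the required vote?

Class I: 3/4 of 2740935 = 2055701.25, rounded up to 2055702; 2,055,702 required, 2,055,712 in favor — approved.
Class II: a majority of 2013263 is 1006632; 1,006,632 required, 1,005,996 in favor — not approved.
Class III: 3/4 of 2209800 = 1657350; 1,657,350 required, 1,657,797 in favor — approved.

Not approved — the Class II shares did not give the required vote.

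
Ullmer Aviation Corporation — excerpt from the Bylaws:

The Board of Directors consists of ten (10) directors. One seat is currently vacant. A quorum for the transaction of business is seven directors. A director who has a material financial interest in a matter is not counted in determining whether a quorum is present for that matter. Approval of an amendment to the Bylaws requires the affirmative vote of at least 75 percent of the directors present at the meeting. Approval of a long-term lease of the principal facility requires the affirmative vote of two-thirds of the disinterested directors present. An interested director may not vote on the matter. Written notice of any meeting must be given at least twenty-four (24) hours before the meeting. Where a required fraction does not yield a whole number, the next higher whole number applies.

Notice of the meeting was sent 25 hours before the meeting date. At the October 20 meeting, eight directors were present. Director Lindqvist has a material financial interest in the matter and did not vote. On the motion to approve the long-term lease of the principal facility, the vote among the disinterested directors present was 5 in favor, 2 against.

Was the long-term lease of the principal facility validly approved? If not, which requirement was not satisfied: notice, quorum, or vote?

Notice: 25 hours given; 24 required (25 ≥ 24). Satisfied.
Quorum: 8 present, but the 1 interested director does not count, leaving 7. Quorum is 7. Satisfied.
Vote: the long-term lease of the principal facility requires two-thirds of the disinterested directors present (8 − 1 = 7). 2/3 of 7 = 4.67, rounded up to 5, so 5 affirmative votes are needed; 5 voted in favor. Satisfied.

Valid — all requirements satisfied.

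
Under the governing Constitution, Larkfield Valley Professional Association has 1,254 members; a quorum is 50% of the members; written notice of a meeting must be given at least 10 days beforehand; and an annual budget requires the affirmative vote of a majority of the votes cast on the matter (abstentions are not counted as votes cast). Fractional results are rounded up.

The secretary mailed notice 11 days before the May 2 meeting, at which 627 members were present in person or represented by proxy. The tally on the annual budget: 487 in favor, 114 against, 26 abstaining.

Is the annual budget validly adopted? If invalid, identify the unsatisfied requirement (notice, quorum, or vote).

Valid — all requirements satisfied.

Notice: 11 days given; 10 required. Satisfied.
Quorum: 50% of 1,254 = 627; 627 present. Satisfied.
Vote: requires a majority of the votes cast (627 − 26 abstaining = 601); a majority of 601 is 301, so 301 needed; 487 in favor. Satisfied.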